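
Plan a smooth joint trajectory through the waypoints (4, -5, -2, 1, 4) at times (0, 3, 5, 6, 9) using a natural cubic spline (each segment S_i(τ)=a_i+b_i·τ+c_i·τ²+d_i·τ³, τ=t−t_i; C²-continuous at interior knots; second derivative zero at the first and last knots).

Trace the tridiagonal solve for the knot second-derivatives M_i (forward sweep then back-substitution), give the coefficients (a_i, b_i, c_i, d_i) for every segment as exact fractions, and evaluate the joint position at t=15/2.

Δ: Δ0=-3, Δ1=3/2, Δ2=3, Δ3=1
row 1: diag=10, rhs=27; c'=1/5, d'=27/10
row 2: denom=6−2·1/5=28/5; d'=(9−2·27/10)/(28/5)=9/14
row 3: denom=8−1·5/28=219/28; d'=(-12−1·9/14)/(219/28)=-118/73
back: M3=-118/73
back: M2=9/14−5/28·-118/73=68/73
back: M1=27/10−1/5·68/73=367/146
M: M0=0, M1=367/146, M2=68/73, M3=-118/73, M4=0
seg 0: a=4, c=M0/2=0, d=(M1−M0)/(6·3)=367/2628, b=Δ0−h0·(2M0+M1)/6=-1243/292
seg 1: a=-5, c=M1/2=367/292, d=(M2−M1)/(6·2)=-77/584, b=Δ1−h1·(2M1+M2)/6=-71/146
seg 2: a=-2, c=M2/2=34/73, d=(M3−M2)/(6·1)=-31/73, b=Δ2−h2·(2M2+M3)/6=216/73
seg 3: a=1, c=M3/2=-59/73, d=(M4−M3)/(6·3)=59/657, b=Δ3−h3·(2M3+M4)/6=191/73
t_q=15/2 → seg 3, τ=3/2; S=1+191/73·τ+-59/73·τ²+59/657·τ³=1991/584

  seg 0: a=4 b=-1243/292 c=0 d=367/2628
  seg 1: a=-5 b=-71/146 c=367/292 d=-77/584
  seg 2: a=-2 b=216/73 c=34/73 d=-31/73
  seg 3: a=1 b=191/73 c=-59/73 d=59/657
S(15/2) = 1991/584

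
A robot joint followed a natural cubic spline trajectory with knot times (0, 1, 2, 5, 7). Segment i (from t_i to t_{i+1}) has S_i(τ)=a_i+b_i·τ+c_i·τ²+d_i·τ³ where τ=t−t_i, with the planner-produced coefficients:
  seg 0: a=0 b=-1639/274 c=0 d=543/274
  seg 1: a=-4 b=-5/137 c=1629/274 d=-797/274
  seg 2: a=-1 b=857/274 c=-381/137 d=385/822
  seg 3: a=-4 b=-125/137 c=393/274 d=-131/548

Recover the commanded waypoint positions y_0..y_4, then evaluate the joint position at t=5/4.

y_0=0 y_1=-4 y_2=-1 y_3=-4 y_4=-2
S(5/4) = -64585/17536

y_0 = S_0(0) = a_0 = 0
y_1 = S_1(0) = a_1 = -4
y_2 = S_2(0) = a_2 = -1
y_3 = S_3(0) = a_3 = -4
y_4 = S_3(2) = -2
t_q=5/4 is in segment 1 (τ=1/4); S_1(τ)=-64585/17536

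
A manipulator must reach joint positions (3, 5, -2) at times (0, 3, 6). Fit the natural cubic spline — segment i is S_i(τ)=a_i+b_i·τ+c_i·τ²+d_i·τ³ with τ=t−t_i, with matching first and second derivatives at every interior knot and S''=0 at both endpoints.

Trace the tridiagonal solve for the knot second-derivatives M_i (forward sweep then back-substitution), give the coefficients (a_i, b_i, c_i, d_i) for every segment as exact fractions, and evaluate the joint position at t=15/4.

  seg 0: a=3 b=17/12 c=0 d=-1/12
  seg 1: a=5 b=-5/6 c=-3/4 d=1/12
S(15/4) = 1021/256

Δ: Δ0=2/3, Δ1=-7/3
row 1: diag=12, rhs=-18; c'=1/4, d'=-3/2
back: M1=-3/2
M: M0=0, M1=-3/2, M2=0
seg 0: a=3, c=M0/2=0, d=(M1−M0)/(6·3)=-1/12, b=Δ0−h0·(2M0+M1)/6=17/12
seg 1: a=5, c=M1/2=-3/4, d=(M2−M1)/(6·3)=1/12, b=Δ1−h1·(2M1+M2)/6=-5/6
t_q=15/4 → seg 1, τ=3/4; S=5+-5/6·τ+-3/4·τ²+1/12·τ³=1021/256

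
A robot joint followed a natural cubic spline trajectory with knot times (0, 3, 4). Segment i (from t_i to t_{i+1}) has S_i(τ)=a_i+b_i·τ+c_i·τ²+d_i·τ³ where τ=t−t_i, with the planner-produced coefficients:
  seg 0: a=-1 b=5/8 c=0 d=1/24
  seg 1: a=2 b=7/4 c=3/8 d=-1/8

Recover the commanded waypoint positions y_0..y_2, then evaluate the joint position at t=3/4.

y_0=-1 y_1=2 y_2=4
S(3/4) = -263/512

y_0 = S_0(0) = a_0 = -1
y_1 = S_1(0) = a_1 = 2
y_2 = S_1(1) = 4
t_q=3/4 is in segment 0 (τ=3/4); S_0(τ)=-263/512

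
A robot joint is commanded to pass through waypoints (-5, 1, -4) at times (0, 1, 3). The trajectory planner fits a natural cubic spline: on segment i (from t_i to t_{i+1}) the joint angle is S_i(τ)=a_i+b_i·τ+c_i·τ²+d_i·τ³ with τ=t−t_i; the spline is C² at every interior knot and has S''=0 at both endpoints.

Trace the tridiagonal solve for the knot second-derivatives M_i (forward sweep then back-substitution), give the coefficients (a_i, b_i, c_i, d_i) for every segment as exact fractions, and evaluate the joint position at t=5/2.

  seg 0: a=-5 b=89/12 c=0 d=-17/12
  seg 1: a=1 b=19/6 c=-17/4 d=17/24
S(5/2) = -91/64

Δ: Δ0=6, Δ1=-5/2
row 1: diag=6, rhs=-51; c'=1/3, d'=-17/2
back: M1=-17/2
M: M0=0, M1=-17/2, M2=0
seg 0: a=-5, c=M0/2=0, d=(M1−M0)/(6·1)=-17/12, b=Δ0−h0·(2M0+M1)/6=89/12
seg 1: a=1, c=M1/2=-17/4, d=(M2−M1)/(6·2)=17/24, b=Δ1−h1·(2M1+M2)/6=19/6
t_q=5/2 → seg 1, τ=3/2; S=1+19/6·τ+-17/4·τ²+17/24·τ³=-91/64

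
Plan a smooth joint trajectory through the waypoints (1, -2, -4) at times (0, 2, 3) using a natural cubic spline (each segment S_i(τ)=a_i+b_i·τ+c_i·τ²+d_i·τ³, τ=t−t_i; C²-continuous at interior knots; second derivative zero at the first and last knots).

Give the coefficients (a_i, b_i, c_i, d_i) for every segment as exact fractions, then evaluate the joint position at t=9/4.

  seg 0: a=1 b=-4/3 c=0 d=-1/24
  seg 1: a=-2 b=-11/6 c=-1/4 d=1/12
S(9/4) = -633/256

Δ: Δ0=-3/2, Δ1=-2
row 1: diag=6, rhs=-3; c'=1/6, d'=-1/2
back: M1=-1/2
M: M0=0, M1=-1/2, M2=0
seg 0: a=1, c=M0/2=0, d=(M1−M0)/(6·2)=-1/24, b=Δ0−h0·(2M0+M1)/6=-4/3
seg 1: a=-2, c=M1/2=-1/4, d=(M2−M1)/(6·1)=1/12, b=Δ1−h1·(2M1+M2)/6=-11/6
t_q=9/4 → seg 1, τ=1/4; S=-2+-11/6·τ+-1/4·τ²+1/12·τ³=-633/256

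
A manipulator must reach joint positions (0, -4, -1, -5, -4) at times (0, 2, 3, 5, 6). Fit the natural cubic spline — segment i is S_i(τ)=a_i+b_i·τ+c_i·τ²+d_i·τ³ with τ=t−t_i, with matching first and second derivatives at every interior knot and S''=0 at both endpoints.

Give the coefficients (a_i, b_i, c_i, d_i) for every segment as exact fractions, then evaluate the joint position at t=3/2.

Δ: Δ0=-2, Δ1=3, Δ2=-2, Δ3=1
row 1: diag=6, rhs=30; c'=1/6, d'=5
row 2: denom=6−1·1/6=35/6; d'=(-30−1·5)/(35/6)=-6
row 3: denom=6−2·12/35=186/35; d'=(18−2·-6)/(186/35)=175/31
back: M3=175/31
back: M2=-6−12/35·175/31=-246/31
back: M1=5−1/6·-246/31=196/31
M: M0=0, M1=196/31, M2=-246/31, M3=175/31, M4=0
seg 0: a=0, c=M0/2=0, d=(M1−M0)/(6·2)=49/93, b=Δ0−h0·(2M0+M1)/6=-382/93
seg 1: a=-4, c=M1/2=98/31, d=(M2−M1)/(6·1)=-221/93, b=Δ1−h1·(2M1+M2)/6=206/93
seg 2: a=-1, c=M2/2=-123/31, d=(M3−M2)/(6·2)=421/372, b=Δ2−h2·(2M2+M3)/6=131/93
seg 3: a=-5, c=M3/2=175/62, d=(M4−M3)/(6·1)=-175/186, b=Δ3−h3·(2M3+M4)/6=-82/93
t_q=3/2 → seg 0, τ=3/2; S=0+-382/93·τ+0·τ²+49/93·τ³=-1087/248

  seg 0: a=0 b=-382/93 c=0 d=49/93
  seg 1: a=-4 b=206/93 c=98/31 d=-221/93
  seg 2: a=-1 b=131/93 c=-123/31 d=421/372
  seg 3: a=-5 b=-82/93 c=175/62 d=-175/186
S(3/2) = -1087/248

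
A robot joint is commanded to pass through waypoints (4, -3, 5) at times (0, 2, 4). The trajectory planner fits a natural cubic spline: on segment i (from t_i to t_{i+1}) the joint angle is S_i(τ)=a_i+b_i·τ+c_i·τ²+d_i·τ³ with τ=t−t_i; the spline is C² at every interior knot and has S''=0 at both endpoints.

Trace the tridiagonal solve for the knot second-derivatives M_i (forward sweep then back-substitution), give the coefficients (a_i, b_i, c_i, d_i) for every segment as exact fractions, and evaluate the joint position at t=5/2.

  seg 0: a=4 b=-43/8 c=0 d=15/32
  seg 1: a=-3 b=1/4 c=45/16 d=-15/32
S(5/2) = -571/256

Δ: Δ0=-7/2, Δ1=4
row 1: diag=8, rhs=45; c'=1/4, d'=45/8
back: M1=45/8
M: M0=0, M1=45/8, M2=0
seg 0: a=4, c=M0/2=0, d=(M1−M0)/(6·2)=15/32, b=Δ0−h0·(2M0+M1)/6=-43/8
seg 1: a=-3, c=M1/2=45/16, d=(M2−M1)/(6·2)=-15/32, b=Δ1−h1·(2M1+M2)/6=1/4
t_q=5/2 → seg 1, τ=1/2; S=-3+1/4·τ+45/16·τ²+-15/32·τ³=-571/256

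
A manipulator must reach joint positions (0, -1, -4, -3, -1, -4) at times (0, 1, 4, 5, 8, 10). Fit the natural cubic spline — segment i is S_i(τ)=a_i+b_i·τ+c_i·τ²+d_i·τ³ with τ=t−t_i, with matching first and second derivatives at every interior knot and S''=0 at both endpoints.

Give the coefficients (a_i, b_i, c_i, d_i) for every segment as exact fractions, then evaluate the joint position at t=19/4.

  seg 0: a=0 b=-401/450 c=0 d=-49/450
  seg 1: a=-1 b=-274/225 c=-49/150 d=539/4050
  seg 2: a=-4 b=187/450 c=196/225 d=-43/150
  seg 3: a=-3 b=292/225 c=1/90 d=-299/4050
  seg 4: a=-1 b=-283/450 c=-49/75 d=49/450
S(19/4) = -6373/1920

Δ: Δ0=-1, Δ1=-1, Δ2=1, Δ3=2/3, Δ4=-3/2
row 1: diag=8, rhs=0; c'=3/8, d'=0
row 2: denom=8−3·3/8=55/8; d'=(12−3·0)/(55/8)=96/55
row 3: denom=8−1·8/55=432/55; d'=(-2−1·96/55)/(432/55)=-103/216
row 4: denom=10−3·55/144=425/48; d'=(-13−3·-103/216)/(425/48)=-98/75
back: M4=-98/75
back: M3=-103/216−55/144·-98/75=1/45
back: M2=96/55−8/55·1/45=392/225
back: M1=0−3/8·392/225=-49/75
M: M0=0, M1=-49/75, M2=392/225, M3=1/45, M4=-98/75, M5=0
seg 0: a=0, c=M0/2=0, d=(M1−M0)/(6·1)=-49/450, b=Δ0−h0·(2M0+M1)/6=-401/450
seg 1: a=-1, c=M1/2=-49/150, d=(M2−M1)/(6·3)=539/4050, b=Δ1−h1·(2M1+M2)/6=-274/225
seg 2: a=-4, c=M2/2=196/225, d=(M3−M2)/(6·1)=-43/150, b=Δ2−h2·(2M2+M3)/6=187/450
seg 3: a=-3, c=M3/2=1/90, d=(M4−M3)/(6·3)=-299/4050, b=Δ3−h3·(2M3+M4)/6=292/225
seg 4: a=-1, c=M4/2=-49/75, d=(M5−M4)/(6·2)=49/450, b=Δ4−h4·(2M4+M5)/6=-283/450
t_q=19/4 → seg 2, τ=3/4; S=-4+187/450·τ+196/225·τ²+-43/150·τ³=-6373/1920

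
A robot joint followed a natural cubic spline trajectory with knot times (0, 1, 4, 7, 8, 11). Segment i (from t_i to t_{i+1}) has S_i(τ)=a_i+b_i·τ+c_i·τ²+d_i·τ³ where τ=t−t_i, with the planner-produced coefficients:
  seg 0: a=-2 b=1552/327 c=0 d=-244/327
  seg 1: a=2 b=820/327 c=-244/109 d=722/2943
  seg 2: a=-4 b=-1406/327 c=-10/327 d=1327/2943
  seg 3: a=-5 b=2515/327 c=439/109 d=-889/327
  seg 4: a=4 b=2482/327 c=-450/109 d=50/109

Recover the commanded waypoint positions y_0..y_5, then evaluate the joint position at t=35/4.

y_0 = S_0(0) = a_0 = -2
y_1 = S_1(0) = a_1 = 2
y_2 = S_2(0) = a_2 = -4
y_3 = S_3(0) = a_3 = -5
y_4 = S_4(0) = a_4 = 4
y_5 = S_4(3) = 2
t_q=35/4 is in segment 4 (τ=3/4); S_4(τ)=26383/3488

y_0=-2 y_1=2 y_2=-4 y_3=-5 y_4=4 y_5=2
S(35/4) = 26383/3488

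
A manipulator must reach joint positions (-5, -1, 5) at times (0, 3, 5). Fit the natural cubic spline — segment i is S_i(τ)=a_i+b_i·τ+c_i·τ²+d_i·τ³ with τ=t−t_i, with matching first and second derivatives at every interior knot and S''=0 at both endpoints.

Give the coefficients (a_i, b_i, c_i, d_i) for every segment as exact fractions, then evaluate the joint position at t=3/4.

Δ: Δ0=4/3, Δ1=3
row 1: diag=10, rhs=10; c'=1/5, d'=1
back: M1=1
M: M0=0, M1=1, M2=0
seg 0: a=-5, c=M0/2=0, d=(M1−M0)/(6·3)=1/18, b=Δ0−h0·(2M0+M1)/6=5/6
seg 1: a=-1, c=M1/2=1/2, d=(M2−M1)/(6·2)=-1/12, b=Δ1−h1·(2M1+M2)/6=7/3
t_q=3/4 → seg 0, τ=3/4; S=-5+5/6·τ+0·τ²+1/18·τ³=-557/128

  seg 0: a=-5 b=5/6 c=0 d=1/18
  seg 1: a=-1 b=7/3 c=1/2 d=-1/12
S(3/4) = -557/128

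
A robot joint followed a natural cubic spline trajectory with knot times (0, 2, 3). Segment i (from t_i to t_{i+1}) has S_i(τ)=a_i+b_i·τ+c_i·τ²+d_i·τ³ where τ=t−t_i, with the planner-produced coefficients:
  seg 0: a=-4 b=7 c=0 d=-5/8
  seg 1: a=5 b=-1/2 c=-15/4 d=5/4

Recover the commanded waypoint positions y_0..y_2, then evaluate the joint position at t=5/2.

y_0=-4 y_1=5 y_2=2
S(5/2) = 127/32

y_0 = S_0(0) = a_0 = -4
y_1 = S_1(0) = a_1 = 5
y_2 = S_1(1) = 2
t_q=5/2 is in segment 1 (τ=1/2); S_1(τ)=127/32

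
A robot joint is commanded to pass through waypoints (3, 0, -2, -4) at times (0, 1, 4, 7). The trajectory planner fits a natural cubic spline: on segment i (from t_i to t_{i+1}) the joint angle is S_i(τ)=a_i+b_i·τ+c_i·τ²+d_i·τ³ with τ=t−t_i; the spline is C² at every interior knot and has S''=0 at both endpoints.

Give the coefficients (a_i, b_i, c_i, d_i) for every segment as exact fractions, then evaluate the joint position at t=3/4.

  seg 0: a=3 b=-289/87 c=0 d=28/87
  seg 1: a=0 b=-205/87 c=28/29 d=-35/261
  seg 2: a=-2 b=-16/87 c=-7/29 d=7/261
S(3/4) = 299/464

Δ: Δ0=-3, Δ1=-2/3, Δ2=-2/3
row 1: diag=8, rhs=14; c'=3/8, d'=7/4
row 2: denom=12−3·3/8=87/8; d'=(0−3·7/4)/(87/8)=-14/29
back: M2=-14/29
back: M1=7/4−3/8·-14/29=56/29
M: M0=0, M1=56/29, M2=-14/29, M3=0
seg 0: a=3, c=M0/2=0, d=(M1−M0)/(6·1)=28/87, b=Δ0−h0·(2M0+M1)/6=-289/87
seg 1: a=0, c=M1/2=28/29, d=(M2−M1)/(6·3)=-35/261, b=Δ1−h1·(2M1+M2)/6=-205/87
seg 2: a=-2, c=M2/2=-7/29, d=(M3−M2)/(6·3)=7/261, b=Δ2−h2·(2M2+M3)/6=-16/87
t_q=3/4 → seg 0, τ=3/4; S=3+-289/87·τ+0·τ²+28/87·τ³=299/464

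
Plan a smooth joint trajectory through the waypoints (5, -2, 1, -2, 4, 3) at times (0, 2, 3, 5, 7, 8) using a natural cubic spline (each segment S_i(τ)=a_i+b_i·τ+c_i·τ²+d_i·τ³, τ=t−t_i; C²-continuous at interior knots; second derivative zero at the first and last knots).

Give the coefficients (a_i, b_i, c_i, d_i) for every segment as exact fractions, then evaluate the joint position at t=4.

Δ: Δ0=-7/2, Δ1=3, Δ2=-3/2, Δ3=3, Δ4=-1
row 1: diag=6, rhs=39; c'=1/6, d'=13/2
row 2: denom=6−1·1/6=35/6; d'=(-27−1·13/2)/(35/6)=-201/35
row 3: denom=8−2·12/35=256/35; d'=(27−2·-201/35)/(256/35)=1347/256
row 4: denom=6−2·35/128=349/64; d'=(-24−2·1347/256)/(349/64)=-4419/698
back: M4=-4419/698
back: M3=1347/256−35/128·-4419/698=4881/698
back: M2=-201/35−12/35·4881/698=-2841/349
back: M1=13/2−1/6·-2841/349=2742/349
M: M0=0, M1=2742/349, M2=-2841/349, M3=4881/698, M4=-4419/698, M5=0
seg 0: a=5, c=M0/2=0, d=(M1−M0)/(6·2)=457/698, b=Δ0−h0·(2M0+M1)/6=-4271/698
seg 1: a=-2, c=M1/2=1371/349, d=(M2−M1)/(6·1)=-1861/698, b=Δ1−h1·(2M1+M2)/6=1213/698
seg 2: a=1, c=M2/2=-2841/698, d=(M3−M2)/(6·2)=3521/2792, b=Δ2−h2·(2M2+M3)/6=557/349
seg 3: a=-2, c=M3/2=4881/1396, d=(M4−M3)/(6·2)=-775/698, b=Δ3−h3·(2M3+M4)/6=313/698
seg 4: a=4, c=M4/2=-4419/1396, d=(M5−M4)/(6·1)=1473/1396, b=Δ4−h4·(2M4+M5)/6=775/698
t_q=4 → seg 2, τ=1; S=1+557/349·τ+-2841/698·τ²+3521/2792·τ³=-595/2792

  seg 0: a=5 b=-4271/698 c=0 d=457/698
  seg 1: a=-2 b=1213/698 c=1371/349 d=-1861/698
  seg 2: a=1 b=557/349 c=-2841/698 d=3521/2792
  seg 3: a=-2 b=313/698 c=4881/1396 d=-775/698
  seg 4: a=4 b=775/698 c=-4419/1396 d=1473/1396
S(4) = -595/2792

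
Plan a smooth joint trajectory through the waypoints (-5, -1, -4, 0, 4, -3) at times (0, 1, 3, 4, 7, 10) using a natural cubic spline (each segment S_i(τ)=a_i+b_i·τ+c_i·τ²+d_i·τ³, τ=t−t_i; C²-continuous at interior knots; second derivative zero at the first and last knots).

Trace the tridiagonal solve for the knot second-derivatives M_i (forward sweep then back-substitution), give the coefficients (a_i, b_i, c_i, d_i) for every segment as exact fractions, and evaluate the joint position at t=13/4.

  seg 0: a=-5 b=1221/226 c=0 d=-317/226
  seg 1: a=-1 b=135/113 c=-951/226 d=1293/904
  seg 2: a=-4 b=345/226 c=1977/452 d=-859/452
  seg 3: a=0 b=2067/452 c=-150/113 d=1007/12204
  seg 4: a=4 b=-263/226 c=-793/1356 d=793/12204
S(13/4) = -97623/28928

Δ: Δ0=4, Δ1=-3/2, Δ2=4, Δ3=4/3, Δ4=-7/3
row 1: diag=6, rhs=-33; c'=1/3, d'=-11/2
row 2: denom=6−2·1/3=16/3; d'=(33−2·-11/2)/(16/3)=33/4
row 3: denom=8−1·3/16=125/16; d'=(-16−1·33/4)/(125/16)=-388/125
row 4: denom=12−3·48/125=1356/125; d'=(-22−3·-388/125)/(1356/125)=-793/678
back: M4=-793/678
back: M3=-388/125−48/125·-793/678=-300/113
back: M2=33/4−3/16·-300/113=1977/226
back: M1=-11/2−1/3·1977/226=-951/113
M: M0=0, M1=-951/113, M2=1977/226, M3=-300/113, M4=-793/678, M5=0
seg 0: a=-5, c=M0/2=0, d=(M1−M0)/(6·1)=-317/226, b=Δ0−h0·(2M0+M1)/6=1221/226
seg 1: a=-1, c=M1/2=-951/226, d=(M2−M1)/(6·2)=1293/904, b=Δ1−h1·(2M1+M2)/6=135/113
seg 2: a=-4, c=M2/2=1977/452, d=(M3−M2)/(6·1)=-859/452, b=Δ2−h2·(2M2+M3)/6=345/226
seg 3: a=0, c=M3/2=-150/113, d=(M4−M3)/(6·3)=1007/12204, b=Δ3−h3·(2M3+M4)/6=2067/452
seg 4: a=4, c=M4/2=-793/1356, d=(M5−M4)/(6·3)=793/12204, b=Δ4−h4·(2M4+M5)/6=-263/226
t_q=13/4 → seg 2, τ=1/4; S=-4+345/226·τ+1977/452·τ²+-859/452·τ³=-97623/28928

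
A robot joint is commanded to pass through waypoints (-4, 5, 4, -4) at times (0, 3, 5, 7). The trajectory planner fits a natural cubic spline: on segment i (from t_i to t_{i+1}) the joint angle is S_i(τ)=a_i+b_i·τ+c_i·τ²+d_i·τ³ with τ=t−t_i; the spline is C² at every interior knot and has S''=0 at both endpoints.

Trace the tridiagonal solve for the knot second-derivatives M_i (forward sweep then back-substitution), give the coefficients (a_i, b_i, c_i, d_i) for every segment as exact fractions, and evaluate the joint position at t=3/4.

  seg 0: a=-4 b=291/76 c=0 d=-7/76
  seg 1: a=5 b=51/38 c=-63/76 d=-7/152
  seg 2: a=4 b=-48/19 c=-21/19 d=7/38
S(3/4) = -5677/4864

Δ: Δ0=3, Δ1=-1/2, Δ2=-4
row 1: diag=10, rhs=-21; c'=1/5, d'=-21/10
row 2: denom=8−2·1/5=38/5; d'=(-21−2·-21/10)/(38/5)=-42/19
back: M2=-42/19
back: M1=-21/10−1/5·-42/19=-63/38
M: M0=0, M1=-63/38, M2=-42/19, M3=0
seg 0: a=-4, c=M0/2=0, d=(M1−M0)/(6·3)=-7/76, b=Δ0−h0·(2M0+M1)/6=291/76
seg 1: a=5, c=M1/2=-63/76, d=(M2−M1)/(6·2)=-7/152, b=Δ1−h1·(2M1+M2)/6=51/38
seg 2: a=4, c=M2/2=-21/19, d=(M3−M2)/(6·2)=7/38, b=Δ2−h2·(2M2+M3)/6=-48/19
t_q=3/4 → seg 0, τ=3/4; S=-4+291/76·τ+0·τ²+-7/76·τ³=-5677/4864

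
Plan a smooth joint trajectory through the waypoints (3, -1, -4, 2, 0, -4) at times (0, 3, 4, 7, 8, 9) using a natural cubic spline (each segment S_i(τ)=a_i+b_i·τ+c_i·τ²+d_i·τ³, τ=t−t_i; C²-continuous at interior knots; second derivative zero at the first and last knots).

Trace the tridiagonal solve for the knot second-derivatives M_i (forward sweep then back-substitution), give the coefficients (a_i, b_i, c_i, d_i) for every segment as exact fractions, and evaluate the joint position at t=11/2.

Δ: Δ0=-4/3, Δ1=-3, Δ2=2, Δ3=-2, Δ4=-4
row 1: diag=8, rhs=-10; c'=1/8, d'=-5/4
row 2: denom=8−1·1/8=63/8; d'=(30−1·-5/4)/(63/8)=250/63
row 3: denom=8−3·8/21=48/7; d'=(-24−3·250/63)/(48/7)=-377/72
row 4: denom=4−1·7/48=185/48; d'=(-12−1·-377/72)/(185/48)=-974/555
back: M4=-974/555
back: M3=-377/72−7/48·-974/555=-2764/555
back: M2=250/63−8/21·-2764/555=9766/1665
back: M1=-5/4−1/8·9766/1665=-3302/1665
M: M0=0, M1=-3302/1665, M2=9766/1665, M3=-2764/555, M4=-974/555, M5=0
seg 0: a=3, c=M0/2=0, d=(M1−M0)/(6·3)=-1651/14985, b=Δ0−h0·(2M0+M1)/6=-569/1665
seg 1: a=-1, c=M1/2=-1651/1665, d=(M2−M1)/(6·1)=242/185, b=Δ1−h1·(2M1+M2)/6=-5522/1665
seg 2: a=-4, c=M2/2=4883/1665, d=(M3−M2)/(6·3)=-9029/14985, b=Δ2−h2·(2M2+M3)/6=-458/333
seg 3: a=2, c=M3/2=-1382/555, d=(M4−M3)/(6·1)=179/333, b=Δ3−h3·(2M3+M4)/6=-79/1665
seg 4: a=0, c=M4/2=-487/555, d=(M5−M4)/(6·1)=487/1665, b=Δ4−h4·(2M4+M5)/6=-5686/1665
t_q=11/2 → seg 2, τ=3/2; S=-4+-458/333·τ+4883/1665·τ²+-9029/14985·τ³=-2217/1480

  seg 0: a=3 b=-569/1665 c=0 d=-1651/14985
  seg 1: a=-1 b=-5522/1665 c=-1651/1665 d=242/185
  seg 2: a=-4 b=-458/333 c=4883/1665 d=-9029/14985
  seg 3: a=2 b=-79/1665 c=-1382/555 d=179/333
  seg 4: a=0 b=-5686/1665 c=-487/555 d=487/1665
S(11/2) = -2217/1480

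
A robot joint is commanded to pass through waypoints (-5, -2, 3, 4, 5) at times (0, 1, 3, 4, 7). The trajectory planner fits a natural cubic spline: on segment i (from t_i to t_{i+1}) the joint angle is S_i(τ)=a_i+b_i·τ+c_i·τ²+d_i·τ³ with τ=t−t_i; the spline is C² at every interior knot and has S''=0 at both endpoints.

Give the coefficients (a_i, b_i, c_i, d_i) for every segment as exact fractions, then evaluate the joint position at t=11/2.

Δ: Δ0=3, Δ1=5/2, Δ2=1, Δ3=1/3
row 1: diag=6, rhs=-3; c'=1/3, d'=-1/2
row 2: denom=6−2·1/3=16/3; d'=(-9−2·-1/2)/(16/3)=-3/2
row 3: denom=8−1·3/16=125/16; d'=(-4−1·-3/2)/(125/16)=-8/25
back: M3=-8/25
back: M2=-3/2−3/16·-8/25=-36/25
back: M1=-1/2−1/3·-36/25=-1/50
M: M0=0, M1=-1/50, M2=-36/25, M3=-8/25, M4=0
seg 0: a=-5, c=M0/2=0, d=(M1−M0)/(6·1)=-1/300, b=Δ0−h0·(2M0+M1)/6=901/300
seg 1: a=-2, c=M1/2=-1/100, d=(M2−M1)/(6·2)=-71/600, b=Δ1−h1·(2M1+M2)/6=449/150
seg 2: a=3, c=M2/2=-18/25, d=(M3−M2)/(6·1)=14/75, b=Δ2−h2·(2M2+M3)/6=23/15
seg 3: a=4, c=M3/2=-4/25, d=(M4−M3)/(6·3)=4/225, b=Δ3−h3·(2M3+M4)/6=49/75
t_q=11/2 → seg 3, τ=3/2; S=4+49/75·τ+-4/25·τ²+4/225·τ³=117/25

  seg 0: a=-5 b=901/300 c=0 d=-1/300
  seg 1: a=-2 b=449/150 c=-1/100 d=-71/600
  seg 2: a=3 b=23/15 c=-18/25 d=14/75
  seg 3: a=4 b=49/75 c=-4/25 d=4/225
S(11/2) = 117/25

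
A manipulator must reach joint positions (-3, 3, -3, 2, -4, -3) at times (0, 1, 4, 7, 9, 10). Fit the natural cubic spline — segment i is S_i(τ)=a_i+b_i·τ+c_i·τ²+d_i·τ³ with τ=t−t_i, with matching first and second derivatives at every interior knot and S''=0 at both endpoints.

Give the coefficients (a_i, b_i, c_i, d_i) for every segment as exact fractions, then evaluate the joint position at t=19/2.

Δ: Δ0=6, Δ1=-2, Δ2=5/3, Δ3=-3, Δ4=1
row 1: diag=8, rhs=-48; c'=3/8, d'=-6
row 2: denom=12−3·3/8=87/8; d'=(22−3·-6)/(87/8)=320/87
row 3: denom=10−3·8/29=266/29; d'=(-28−3·320/87)/(266/29)=-566/133
row 4: denom=6−2·29/133=740/133; d'=(24−2·-566/133)/(740/133)=1081/185
back: M4=1081/185
back: M3=-566/133−29/133·1081/185=-1023/185
back: M2=320/87−8/29·-1023/185=2888/555
back: M1=-6−3/8·2888/555=-1471/185
M: M0=0, M1=-1471/185, M2=2888/555, M3=-1023/185, M4=1081/185, M5=0
seg 0: a=-3, c=M0/2=0, d=(M1−M0)/(6·1)=-1471/1110, b=Δ0−h0·(2M0+M1)/6=8131/1110
seg 1: a=3, c=M1/2=-1471/370, d=(M2−M1)/(6·3)=7301/9990, b=Δ1−h1·(2M1+M2)/6=1859/555
seg 2: a=-3, c=M2/2=1444/555, d=(M3−M2)/(6·3)=-161/270, b=Δ2−h2·(2M2+M3)/6=-857/1110
seg 3: a=2, c=M3/2=-1023/370, d=(M4−M3)/(6·2)=526/555, b=Δ3−h3·(2M3+M4)/6=-140/111
seg 4: a=-4, c=M4/2=1081/370, d=(M5−M4)/(6·1)=-1081/1110, b=Δ4−h4·(2M4+M5)/6=-526/555
t_q=19/2 → seg 4, τ=1/2; S=-4+-526/555·τ+1081/370·τ²+-1081/1110·τ³=-11441/2960

  seg 0: a=-3 b=8131/1110 c=0 d=-1471/1110
  seg 1: a=3 b=1859/555 c=-1471/370 d=7301/9990
  seg 2: a=-3 b=-857/1110 c=1444/555 d=-161/270
  seg 3: a=2 b=-140/111 c=-1023/370 d=526/555
  seg 4: a=-4 b=-526/555 c=1081/370 d=-1081/1110
S(19/2) = -11441/2960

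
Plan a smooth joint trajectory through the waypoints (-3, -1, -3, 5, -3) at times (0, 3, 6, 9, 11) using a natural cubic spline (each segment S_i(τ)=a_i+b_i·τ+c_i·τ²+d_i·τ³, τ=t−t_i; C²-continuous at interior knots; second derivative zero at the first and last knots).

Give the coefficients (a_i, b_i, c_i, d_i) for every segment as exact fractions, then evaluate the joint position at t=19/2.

Δ: Δ0=2/3, Δ1=-2/3, Δ2=8/3, Δ3=-4
row 1: diag=12, rhs=-8; c'=1/4, d'=-2/3
row 2: denom=12−3·1/4=45/4; d'=(20−3·-2/3)/(45/4)=88/45
row 3: denom=10−3·4/15=46/5; d'=(-40−3·88/45)/(46/5)=-344/69
back: M3=-344/69
back: M2=88/45−4/15·-344/69=680/207
back: M1=-2/3−1/4·680/207=-308/207
M: M0=0, M1=-308/207, M2=680/207, M3=-344/69, M4=0
seg 0: a=-3, c=M0/2=0, d=(M1−M0)/(6·3)=-154/1863, b=Δ0−h0·(2M0+M1)/6=292/207
seg 1: a=-1, c=M1/2=-154/207, d=(M2−M1)/(6·3)=494/1863, b=Δ1−h1·(2M1+M2)/6=-170/207
seg 2: a=-3, c=M2/2=340/207, d=(M3−M2)/(6·3)=-856/1863, b=Δ2−h2·(2M2+M3)/6=388/207
seg 3: a=5, c=M3/2=-172/69, d=(M4−M3)/(6·2)=86/207, b=Δ3−h3·(2M3+M4)/6=-140/207
t_q=19/2 → seg 3, τ=1/2; S=5+-140/207·τ+-172/69·τ²+86/207·τ³=1129/276

  seg 0: a=-3 b=292/207 c=0 d=-154/1863
  seg 1: a=-1 b=-170/207 c=-154/207 d=494/1863
  seg 2: a=-3 b=388/207 c=340/207 d=-856/1863
  seg 3: a=5 b=-140/207 c=-172/69 d=86/207
S(19/2) = 1129/276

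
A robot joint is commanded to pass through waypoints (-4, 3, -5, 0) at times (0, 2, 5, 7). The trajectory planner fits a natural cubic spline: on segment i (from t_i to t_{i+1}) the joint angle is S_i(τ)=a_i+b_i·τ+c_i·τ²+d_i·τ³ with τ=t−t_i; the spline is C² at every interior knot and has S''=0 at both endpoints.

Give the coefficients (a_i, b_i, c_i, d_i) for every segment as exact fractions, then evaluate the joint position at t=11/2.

Δ: Δ0=7/2, Δ1=-8/3, Δ2=5/2
row 1: diag=10, rhs=-37; c'=3/10, d'=-37/10
row 2: denom=10−3·3/10=91/10; d'=(31−3·-37/10)/(91/10)=421/91
back: M2=421/91
back: M1=-37/10−3/10·421/91=-463/91
M: M0=0, M1=-463/91, M2=421/91, M3=0
seg 0: a=-4, c=M0/2=0, d=(M1−M0)/(6·2)=-463/1092, b=Δ0−h0·(2M0+M1)/6=2837/546
seg 1: a=3, c=M1/2=-463/182, d=(M2−M1)/(6·3)=34/63, b=Δ1−h1·(2M1+M2)/6=59/546
seg 2: a=-5, c=M2/2=421/182, d=(M3−M2)/(6·2)=-421/1092, b=Δ2−h2·(2M2+M3)/6=-319/546
t_q=11/2 → seg 2, τ=1/2; S=-5+-319/546·τ+421/182·τ²+-421/1092·τ³=-1981/416

  seg 0: a=-4 b=2837/546 c=0 d=-463/1092
  seg 1: a=3 b=59/546 c=-463/182 d=34/63
  seg 2: a=-5 b=-319/546 c=421/182 d=-421/1092
S(11/2) = -1981/416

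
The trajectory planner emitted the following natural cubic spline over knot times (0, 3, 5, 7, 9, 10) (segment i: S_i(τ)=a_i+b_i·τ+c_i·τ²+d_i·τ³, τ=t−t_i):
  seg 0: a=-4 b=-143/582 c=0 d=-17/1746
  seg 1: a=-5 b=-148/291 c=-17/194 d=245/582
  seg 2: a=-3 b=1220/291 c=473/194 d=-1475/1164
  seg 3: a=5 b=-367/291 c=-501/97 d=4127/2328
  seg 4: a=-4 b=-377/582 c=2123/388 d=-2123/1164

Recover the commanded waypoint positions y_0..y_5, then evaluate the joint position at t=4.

y_0 = S_0(0) = a_0 = -4
y_1 = S_1(0) = a_1 = -5
y_2 = S_2(0) = a_2 = -3
y_3 = S_3(0) = a_3 = 5
y_4 = S_4(0) = a_4 = -4
y_5 = S_4(1) = -1
t_q=4 is in segment 1 (τ=1); S_1(τ)=-502/97

y_0=-4 y_1=-5 y_2=-3 y_3=5 y_4=-4 y_5=-1
S(4) = -502/97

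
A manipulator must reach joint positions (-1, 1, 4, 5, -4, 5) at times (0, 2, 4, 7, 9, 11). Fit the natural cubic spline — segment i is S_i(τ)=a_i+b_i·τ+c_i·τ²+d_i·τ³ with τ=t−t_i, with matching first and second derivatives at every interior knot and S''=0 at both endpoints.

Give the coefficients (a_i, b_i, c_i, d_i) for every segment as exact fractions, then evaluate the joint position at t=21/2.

Δ: Δ0=1, Δ1=3/2, Δ2=1/3, Δ3=-9/2, Δ4=9/2
row 1: diag=8, rhs=3; c'=1/4, d'=3/8
row 2: denom=10−2·1/4=19/2; d'=(-7−2·3/8)/(19/2)=-31/38
row 3: denom=10−3·6/19=172/19; d'=(-29−3·-31/38)/(172/19)=-1009/344
row 4: denom=8−2·19/86=325/43; d'=(54−2·-1009/344)/(325/43)=10297/1300
back: M4=10297/1300
back: M3=-1009/344−19/86·10297/1300=-1522/325
back: M2=-31/38−6/19·-1522/325=431/650
back: M1=3/8−1/4·431/650=68/325
M: M0=0, M1=68/325, M2=431/650, M3=-1522/325, M4=10297/1300, M5=0
seg 0: a=-1, c=M0/2=0, d=(M1−M0)/(6·2)=17/975, b=Δ0−h0·(2M0+M1)/6=907/975
seg 1: a=1, c=M1/2=34/325, d=(M2−M1)/(6·2)=59/1560, b=Δ1−h1·(2M1+M2)/6=1111/975
seg 2: a=4, c=M2/2=431/1300, d=(M3−M2)/(6·3)=-139/468, b=Δ2−h2·(2M2+M3)/6=3923/1950
seg 3: a=5, c=M3/2=-761/325, d=(M4−M3)/(6·2)=3277/3120, b=Δ3−h3·(2M3+M4)/6=-15671/3900
seg 4: a=-4, c=M4/2=10297/2600, d=(M5−M4)/(6·2)=-10297/15600, b=Δ4−h4·(2M4+M5)/6=-761/975
t_q=21/2 → seg 4, τ=3/2; S=-4+-761/975·τ+10297/2600·τ²+-10297/15600·τ³=12583/8320

  seg 0: a=-1 b=907/975 c=0 d=17/975
  seg 1: a=1 b=1111/975 c=34/325 d=59/1560
  seg 2: a=4 b=3923/1950 c=431/1300 d=-139/468
  seg 3: a=5 b=-15671/3900 c=-761/325 d=3277/3120
  seg 4: a=-4 b=-761/975 c=10297/2600 d=-10297/15600
S(21/2) = 12583/8320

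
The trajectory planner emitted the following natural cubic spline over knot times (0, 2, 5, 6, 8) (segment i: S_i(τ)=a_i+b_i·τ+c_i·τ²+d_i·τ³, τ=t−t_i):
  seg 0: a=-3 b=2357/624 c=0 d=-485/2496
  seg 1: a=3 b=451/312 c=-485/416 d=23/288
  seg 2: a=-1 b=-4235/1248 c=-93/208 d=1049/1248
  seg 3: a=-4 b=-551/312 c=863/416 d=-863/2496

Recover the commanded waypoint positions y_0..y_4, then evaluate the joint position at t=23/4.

y_0=-3 y_1=3 y_2=-1 y_3=-4 y_4=-2
S(23/4) = -91639/26624

y_0 = S_0(0) = a_0 = -3
y_1 = S_1(0) = a_1 = 3
y_2 = S_2(0) = a_2 = -1
y_3 = S_3(0) = a_3 = -4
y_4 = S_3(2) = -2
t_q=23/4 is in segment 2 (τ=3/4); S_2(τ)=-91639/26624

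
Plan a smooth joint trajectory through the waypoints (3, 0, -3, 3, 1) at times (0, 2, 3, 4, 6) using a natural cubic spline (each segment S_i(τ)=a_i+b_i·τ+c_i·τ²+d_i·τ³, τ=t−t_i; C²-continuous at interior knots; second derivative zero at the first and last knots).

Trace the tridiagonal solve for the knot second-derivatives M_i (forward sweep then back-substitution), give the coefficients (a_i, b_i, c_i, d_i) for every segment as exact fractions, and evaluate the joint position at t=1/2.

  seg 0: a=3 b=-7/132 c=0 d=-191/528
  seg 1: a=0 b=-145/33 c=-191/88 d=941/264
  seg 2: a=-3 b=47/24 c=375/44 d=-1183/264
  seg 3: a=3 b=367/66 c=-433/88 d=433/528
S(1/2) = 4123/1408

Δ: Δ0=-3/2, Δ1=-3, Δ2=6, Δ3=-1
row 1: diag=6, rhs=-9; c'=1/6, d'=-3/2
row 2: denom=4−1·1/6=23/6; d'=(54−1·-3/2)/(23/6)=333/23
row 3: denom=6−1·6/23=132/23; d'=(-42−1·333/23)/(132/23)=-433/44
back: M3=-433/44
back: M2=333/23−6/23·-433/44=375/22
back: M1=-3/2−1/6·375/22=-191/44
M: M0=0, M1=-191/44, M2=375/22, M3=-433/44, M4=0
seg 0: a=3, c=M0/2=0, d=(M1−M0)/(6·2)=-191/528, b=Δ0−h0·(2M0+M1)/6=-7/132
seg 1: a=0, c=M1/2=-191/88, d=(M2−M1)/(6·1)=941/264, b=Δ1−h1·(2M1+M2)/6=-145/33
seg 2: a=-3, c=M2/2=375/44, d=(M3−M2)/(6·1)=-1183/264, b=Δ2−h2·(2M2+M3)/6=47/24
seg 3: a=3, c=M3/2=-433/88, d=(M4−M3)/(6·2)=433/528, b=Δ3−h3·(2M3+M4)/6=367/66
t_q=1/2 → seg 0, τ=1/2; S=3+-7/132·τ+0·τ²+-191/528·τ³=4123/1408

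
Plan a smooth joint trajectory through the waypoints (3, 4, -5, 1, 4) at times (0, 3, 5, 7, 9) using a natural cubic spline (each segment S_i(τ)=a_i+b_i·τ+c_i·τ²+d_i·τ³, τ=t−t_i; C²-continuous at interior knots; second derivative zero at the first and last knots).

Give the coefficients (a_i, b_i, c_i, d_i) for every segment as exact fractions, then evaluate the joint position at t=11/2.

Δ: Δ0=1/3, Δ1=-9/2, Δ2=3, Δ3=3/2
row 1: diag=10, rhs=-29; c'=1/5, d'=-29/10
row 2: denom=8−2·1/5=38/5; d'=(45−2·-29/10)/(38/5)=127/19
row 3: denom=8−2·5/19=142/19; d'=(-9−2·127/19)/(142/19)=-425/142
back: M3=-425/142
back: M2=127/19−5/19·-425/142=1061/142
back: M1=-29/10−1/5·1061/142=-312/71
M: M0=0, M1=-312/71, M2=1061/142, M3=-425/142, M4=0
seg 0: a=3, c=M0/2=0, d=(M1−M0)/(6·3)=-52/213, b=Δ0−h0·(2M0+M1)/6=539/213
seg 1: a=4, c=M1/2=-156/71, d=(M2−M1)/(6·2)=1685/1704, b=Δ1−h1·(2M1+M2)/6=-865/213
seg 2: a=-5, c=M2/2=1061/284, d=(M3−M2)/(6·2)=-743/852, b=Δ2−h2·(2M2+M3)/6=-419/426
seg 3: a=1, c=M3/2=-425/284, d=(M4−M3)/(6·2)=425/1704, b=Δ3−h3·(2M3+M4)/6=1489/426
t_q=11/2 → seg 2, τ=1/2; S=-5+-419/426·τ+1061/284·τ²+-743/852·τ³=-10603/2272

  seg 0: a=3 b=539/213 c=0 d=-52/213
  seg 1: a=4 b=-865/213 c=-156/71 d=1685/1704
  seg 2: a=-5 b=-419/426 c=1061/284 d=-743/852
  seg 3: a=1 b=1489/426 c=-425/284 d=425/1704
S(11/2) = -10603/2272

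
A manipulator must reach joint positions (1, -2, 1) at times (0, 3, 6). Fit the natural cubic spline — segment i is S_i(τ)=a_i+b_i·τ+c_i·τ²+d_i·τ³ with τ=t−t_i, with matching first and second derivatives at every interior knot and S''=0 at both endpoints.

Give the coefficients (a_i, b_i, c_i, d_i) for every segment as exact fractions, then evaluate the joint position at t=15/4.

Δ: Δ0=-1, Δ1=1
row 1: diag=12, rhs=12; c'=1/4, d'=1
back: M1=1
M: M0=0, M1=1, M2=0
seg 0: a=1, c=M0/2=0, d=(M1−M0)/(6·3)=1/18, b=Δ0−h0·(2M0+M1)/6=-3/2
seg 1: a=-2, c=M1/2=1/2, d=(M2−M1)/(6·3)=-1/18, b=Δ1−h1·(2M1+M2)/6=0
t_q=15/4 → seg 1, τ=3/4; S=-2+0·τ+1/2·τ²+-1/18·τ³=-223/128

  seg 0: a=1 b=-3/2 c=0 d=1/18
  seg 1: a=-2 b=0 c=1/2 d=-1/18
S(15/4) = -223/128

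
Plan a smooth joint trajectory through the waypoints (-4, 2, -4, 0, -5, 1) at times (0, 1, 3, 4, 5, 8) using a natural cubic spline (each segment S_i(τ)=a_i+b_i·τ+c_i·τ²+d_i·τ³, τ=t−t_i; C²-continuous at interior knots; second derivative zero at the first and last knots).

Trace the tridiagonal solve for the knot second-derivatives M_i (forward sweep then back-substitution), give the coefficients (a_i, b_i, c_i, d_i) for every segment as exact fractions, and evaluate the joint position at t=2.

  seg 0: a=-4 b=3929/472 c=0 d=-1097/472
  seg 1: a=2 b=319/236 c=-3291/472 d=283/118
  seg 2: a=-4 b=529/236 c=3501/472 d=-2671/472
  seg 3: a=0 b=47/472 c=-564/59 d=2105/472
  seg 4: a=-5 b=-1331/236 c=1803/472 d=-601/1416
S(2) = -577/472

Δ: Δ0=6, Δ1=-3, Δ2=4, Δ3=-5, Δ4=2
row 1: diag=6, rhs=-54; c'=1/3, d'=-9
row 2: denom=6−2·1/3=16/3; d'=(42−2·-9)/(16/3)=45/4
row 3: denom=4−1·3/16=61/16; d'=(-54−1·45/4)/(61/16)=-1044/61
row 4: denom=8−1·16/61=472/61; d'=(42−1·-1044/61)/(472/61)=1803/236
back: M4=1803/236
back: M3=-1044/61−16/61·1803/236=-1128/59
back: M2=45/4−3/16·-1128/59=3501/236
back: M1=-9−1/3·3501/236=-3291/236
M: M0=0, M1=-3291/236, M2=3501/236, M3=-1128/59, M4=1803/236, M5=0
seg 0: a=-4, c=M0/2=0, d=(M1−M0)/(6·1)=-1097/472, b=Δ0−h0·(2M0+M1)/6=3929/472
seg 1: a=2, c=M1/2=-3291/472, d=(M2−M1)/(6·2)=283/118, b=Δ1−h1·(2M1+M2)/6=319/236
seg 2: a=-4, c=M2/2=3501/472, d=(M3−M2)/(6·1)=-2671/472, b=Δ2−h2·(2M2+M3)/6=529/236
seg 3: a=0, c=M3/2=-564/59, d=(M4−M3)/(6·1)=2105/472, b=Δ3−h3·(2M3+M4)/6=47/472
seg 4: a=-5, c=M4/2=1803/472, d=(M5−M4)/(6·3)=-601/1416, b=Δ4−h4·(2M4+M5)/6=-1331/236
t_q=2 → seg 1, τ=1; S=2+319/236·τ+-3291/472·τ²+283/118·τ³=-577/472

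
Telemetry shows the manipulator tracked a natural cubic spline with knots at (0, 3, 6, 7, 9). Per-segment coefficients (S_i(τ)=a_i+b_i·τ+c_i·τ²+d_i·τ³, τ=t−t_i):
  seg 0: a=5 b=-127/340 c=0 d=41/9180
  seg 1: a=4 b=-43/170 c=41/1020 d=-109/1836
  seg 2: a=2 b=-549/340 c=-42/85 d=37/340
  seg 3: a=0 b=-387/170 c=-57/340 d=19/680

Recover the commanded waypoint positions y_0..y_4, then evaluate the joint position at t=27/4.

y_0=5 y_1=4 y_2=2 y_3=0 y_4=-5
S(27/4) = 12119/21760

y_0 = S_0(0) = a_0 = 5
y_1 = S_1(0) = a_1 = 4
y_2 = S_2(0) = a_2 = 2
y_3 = S_3(0) = a_3 = 0
y_4 = S_3(2) = -5
t_q=27/4 is in segment 2 (τ=3/4); S_2(τ)=12119/21760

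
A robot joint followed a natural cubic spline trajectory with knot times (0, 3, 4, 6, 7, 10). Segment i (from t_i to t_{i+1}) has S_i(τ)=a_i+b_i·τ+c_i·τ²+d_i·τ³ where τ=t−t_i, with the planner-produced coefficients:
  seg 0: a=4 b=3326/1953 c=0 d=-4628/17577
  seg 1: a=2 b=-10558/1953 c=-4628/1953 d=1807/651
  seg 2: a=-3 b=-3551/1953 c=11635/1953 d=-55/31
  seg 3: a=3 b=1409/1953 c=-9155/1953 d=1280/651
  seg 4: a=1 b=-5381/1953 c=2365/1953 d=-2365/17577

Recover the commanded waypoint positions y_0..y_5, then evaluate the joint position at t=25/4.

y_0 = S_0(0) = a_0 = 4
y_1 = S_1(0) = a_1 = 2
y_2 = S_2(0) = a_2 = -3
y_3 = S_3(0) = a_3 = 3
y_4 = S_4(0) = a_4 = 1
y_5 = S_4(3) = 0
t_q=25/4 is in segment 3 (τ=1/4); S_3(τ)=30395/10416

y_0=4 y_1=2 y_2=-3 y_3=3 y_4=1 y_5=0
S(25/4) = 30395/10416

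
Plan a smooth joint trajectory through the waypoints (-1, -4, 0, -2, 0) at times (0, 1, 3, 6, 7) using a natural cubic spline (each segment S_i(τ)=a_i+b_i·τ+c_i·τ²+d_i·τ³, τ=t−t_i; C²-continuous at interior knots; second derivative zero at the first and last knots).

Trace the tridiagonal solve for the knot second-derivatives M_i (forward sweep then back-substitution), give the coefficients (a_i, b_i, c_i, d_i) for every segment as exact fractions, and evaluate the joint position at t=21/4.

  seg 0: a=-1 b=-4787/1182 c=0 d=1241/1182
  seg 1: a=-4 b=-532/591 c=1241/394 d=-2009/2364
  seg 2: a=0 b=887/591 c=-384/197 d=725/1773
  seg 3: a=-2 b=500/591 c=341/197 d=-341/591
S(21/4) = -23115/12608

Δ: Δ0=-3, Δ1=2, Δ2=-2/3, Δ3=2
row 1: diag=6, rhs=30; c'=1/3, d'=5
row 2: denom=10−2·1/3=28/3; d'=(-16−2·5)/(28/3)=-39/14
row 3: denom=8−3·9/28=197/28; d'=(16−3·-39/14)/(197/28)=682/197
back: M3=682/197
back: M2=-39/14−9/28·682/197=-768/197
back: M1=5−1/3·-768/197=1241/197
M: M0=0, M1=1241/197, M2=-768/197, M3=682/197, M4=0
seg 0: a=-1, c=M0/2=0, d=(M1−M0)/(6·1)=1241/1182, b=Δ0−h0·(2M0+M1)/6=-4787/1182
seg 1: a=-4, c=M1/2=1241/394, d=(M2−M1)/(6·2)=-2009/2364, b=Δ1−h1·(2M1+M2)/6=-532/591
seg 2: a=0, c=M2/2=-384/197, d=(M3−M2)/(6·3)=725/1773, b=Δ2−h2·(2M2+M3)/6=887/591
seg 3: a=-2, c=M3/2=341/197, d=(M4−M3)/(6·1)=-341/591, b=Δ3−h3·(2M3+M4)/6=500/591
t_q=21/4 → seg 2, τ=9/4; S=0+887/591·τ+-384/197·τ²+725/1773·τ³=-23115/12608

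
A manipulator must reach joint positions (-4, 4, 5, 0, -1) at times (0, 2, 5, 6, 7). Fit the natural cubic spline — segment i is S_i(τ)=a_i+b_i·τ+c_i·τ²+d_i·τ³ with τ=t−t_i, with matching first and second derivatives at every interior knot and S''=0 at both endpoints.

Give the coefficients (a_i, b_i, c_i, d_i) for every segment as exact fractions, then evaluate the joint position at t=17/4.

Δ: Δ0=4, Δ1=1/3, Δ2=-5, Δ3=-1
row 1: diag=10, rhs=-22; c'=3/10, d'=-11/5
row 2: denom=8−3·3/10=71/10; d'=(-32−3·-11/5)/(71/10)=-254/71
row 3: denom=4−1·10/71=274/71; d'=(24−1·-254/71)/(274/71)=979/137
back: M3=979/137
back: M2=-254/71−10/71·979/137=-628/137
back: M1=-11/5−3/10·-628/137=-113/137
M: M0=0, M1=-113/137, M2=-628/137, M3=979/137, M4=0
seg 0: a=-4, c=M0/2=0, d=(M1−M0)/(6·2)=-113/1644, b=Δ0−h0·(2M0+M1)/6=1757/411
seg 1: a=4, c=M1/2=-113/274, d=(M2−M1)/(6·3)=-515/2466, b=Δ1−h1·(2M1+M2)/6=1418/411
seg 2: a=5, c=M2/2=-314/137, d=(M3−M2)/(6·1)=1607/822, b=Δ2−h2·(2M2+M3)/6=-3833/822
seg 3: a=0, c=M3/2=979/274, d=(M4−M3)/(6·1)=-979/822, b=Δ3−h3·(2M3+M4)/6=-1390/411
t_q=17/4 → seg 1, τ=9/4; S=4+1418/411·τ+-113/274·τ²+-515/2466·τ³=127945/17536

  seg 0: a=-4 b=1757/411 c=0 d=-113/1644
  seg 1: a=4 b=1418/411 c=-113/274 d=-515/2466
  seg 2: a=5 b=-3833/822 c=-314/137 d=1607/822
  seg 3: a=0 b=-1390/411 c=979/274 d=-979/822
S(17/4) = 127945/17536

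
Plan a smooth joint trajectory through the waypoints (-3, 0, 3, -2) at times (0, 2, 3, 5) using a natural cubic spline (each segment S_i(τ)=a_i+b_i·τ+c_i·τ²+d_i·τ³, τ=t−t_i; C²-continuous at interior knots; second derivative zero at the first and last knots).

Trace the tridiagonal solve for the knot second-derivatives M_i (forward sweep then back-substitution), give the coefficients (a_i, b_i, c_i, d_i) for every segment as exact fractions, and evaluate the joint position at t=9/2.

  seg 0: a=-3 b=47/70 c=0 d=29/140
  seg 1: a=0 b=221/70 c=87/70 d=-7/5
  seg 2: a=3 b=101/70 c=-207/70 d=69/140
S(9/2) = 39/224

Δ: Δ0=3/2, Δ1=3, Δ2=-5/2
row 1: diag=6, rhs=9; c'=1/6, d'=3/2
row 2: denom=6−1·1/6=35/6; d'=(-33−1·3/2)/(35/6)=-207/35
back: M2=-207/35
back: M1=3/2−1/6·-207/35=87/35
M: M0=0, M1=87/35, M2=-207/35, M3=0
seg 0: a=-3, c=M0/2=0, d=(M1−M0)/(6·2)=29/140, b=Δ0−h0·(2M0+M1)/6=47/70
seg 1: a=0, c=M1/2=87/70, d=(M2−M1)/(6·1)=-7/5, b=Δ1−h1·(2M1+M2)/6=221/70
seg 2: a=3, c=M2/2=-207/70, d=(M3−M2)/(6·2)=69/140, b=Δ2−h2·(2M2+M3)/6=101/70
t_q=9/2 → seg 2, τ=3/2; S=3+101/70·τ+-207/70·τ²+69/140·τ³=39/224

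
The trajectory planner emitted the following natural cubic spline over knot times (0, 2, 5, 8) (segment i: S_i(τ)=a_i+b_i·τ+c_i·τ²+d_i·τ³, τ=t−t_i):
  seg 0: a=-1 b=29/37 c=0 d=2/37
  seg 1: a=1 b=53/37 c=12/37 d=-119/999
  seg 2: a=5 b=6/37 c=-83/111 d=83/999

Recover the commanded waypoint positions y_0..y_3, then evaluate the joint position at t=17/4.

y_0 = S_0(0) = a_0 = -1
y_1 = S_1(0) = a_1 = 1
y_2 = S_2(0) = a_2 = 5
y_3 = S_2(3) = 1
t_q=17/4 is in segment 1 (τ=9/4); S_1(τ)=10675/2368

y_0=-1 y_1=1 y_2=5 y_3=1
S(17/4) = 10675/2368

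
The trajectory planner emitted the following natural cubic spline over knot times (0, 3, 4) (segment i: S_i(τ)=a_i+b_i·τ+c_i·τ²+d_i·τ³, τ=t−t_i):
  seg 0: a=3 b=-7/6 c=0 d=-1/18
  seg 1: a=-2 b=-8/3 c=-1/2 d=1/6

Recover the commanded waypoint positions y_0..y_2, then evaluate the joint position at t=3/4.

y_0=3 y_1=-2 y_2=-5
S(3/4) = 269/128

y_0 = S_0(0) = a_0 = 3
y_1 = S_1(0) = a_1 = -2
y_2 = S_1(1) = -5
t_q=3/4 is in segment 0 (τ=3/4); S_0(τ)=269/128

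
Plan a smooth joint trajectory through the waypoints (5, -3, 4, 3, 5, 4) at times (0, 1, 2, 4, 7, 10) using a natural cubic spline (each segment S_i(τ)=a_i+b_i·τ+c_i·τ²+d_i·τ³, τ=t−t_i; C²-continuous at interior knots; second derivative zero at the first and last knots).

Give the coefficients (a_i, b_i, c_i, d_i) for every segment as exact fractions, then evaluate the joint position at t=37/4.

  seg 0: a=5 b=-58049/4722 c=0 d=20273/4722
  seg 1: a=-3 b=1385/2361 c=20273/1574 d=-30535/4722
  seg 2: a=4 b=32803/4722 c=-5131/787 d=3301/2361
  seg 3: a=3 b=-11117/4722 c=1471/787 d=-1357/4722
  seg 4: a=5 b=2600/2361 c=-1129/1574 d=1129/14166
S(37/4) = 478933/100736

Δ: Δ0=-8, Δ1=7, Δ2=-1/2, Δ3=2/3, Δ4=-1/3
row 1: diag=4, rhs=90; c'=1/4, d'=45/2
row 2: denom=6−1·1/4=23/4; d'=(-45−1·45/2)/(23/4)=-270/23
row 3: denom=10−2·8/23=214/23; d'=(7−2·-270/23)/(214/23)=701/214
row 4: denom=12−3·69/214=2361/214; d'=(-6−3·701/214)/(2361/214)=-1129/787
back: M4=-1129/787
back: M3=701/214−69/214·-1129/787=2942/787
back: M2=-270/23−8/23·2942/787=-10262/787
back: M1=45/2−1/4·-10262/787=20273/787
M: M0=0, M1=20273/787, M2=-10262/787, M3=2942/787, M4=-1129/787, M5=0
seg 0: a=5, c=M0/2=0, d=(M1−M0)/(6·1)=20273/4722, b=Δ0−h0·(2M0+M1)/6=-58049/4722
seg 1: a=-3, c=M1/2=20273/1574, d=(M2−M1)/(6·1)=-30535/4722, b=Δ1−h1·(2M1+M2)/6=1385/2361
seg 2: a=4, c=M2/2=-5131/787, d=(M3−M2)/(6·2)=3301/2361, b=Δ2−h2·(2M2+M3)/6=32803/4722
seg 3: a=3, c=M3/2=1471/787, d=(M4−M3)/(6·3)=-1357/4722, b=Δ3−h3·(2M3+M4)/6=-11117/4722
seg 4: a=5, c=M4/2=-1129/1574, d=(M5−M4)/(6·3)=1129/14166, b=Δ4−h4·(2M4+M5)/6=2600/2361
t_q=37/4 → seg 4, τ=9/4; S=5+2600/2361·τ+-1129/1574·τ²+1129/14166·τ³=478933/100736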